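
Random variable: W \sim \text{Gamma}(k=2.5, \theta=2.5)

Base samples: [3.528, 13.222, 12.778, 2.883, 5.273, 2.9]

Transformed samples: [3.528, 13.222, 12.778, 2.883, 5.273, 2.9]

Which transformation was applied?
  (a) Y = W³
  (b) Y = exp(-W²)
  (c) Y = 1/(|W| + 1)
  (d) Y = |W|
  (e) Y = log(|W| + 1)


Checking option (d) Y = |W|:
  W = 3.528 -> Y = 3.528 ✓
  W = 13.222 -> Y = 13.222 ✓
  W = 12.778 -> Y = 12.778 ✓
All samples match this transformation.

(d) |W|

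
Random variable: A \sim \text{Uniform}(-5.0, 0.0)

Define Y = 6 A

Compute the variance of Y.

For Y = aA + b: Var(Y) = a² * Var(A)
Var(A) = (0 + 5)^2/12 = 2.0833333
Var(Y) = 6² * 2.0833333 = 36 * 2.0833333 = 75

75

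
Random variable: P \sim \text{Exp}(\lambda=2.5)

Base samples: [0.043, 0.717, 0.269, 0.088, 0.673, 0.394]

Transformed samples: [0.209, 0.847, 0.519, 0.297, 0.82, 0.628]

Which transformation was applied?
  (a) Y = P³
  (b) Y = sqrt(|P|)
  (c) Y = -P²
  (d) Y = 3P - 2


Checking option (b) Y = sqrt(|P|):
  P = 0.043 -> Y = 0.209 ✓
  P = 0.717 -> Y = 0.847 ✓
  P = 0.269 -> Y = 0.519 ✓
All samples match this transformation.

(b) sqrt(|P|)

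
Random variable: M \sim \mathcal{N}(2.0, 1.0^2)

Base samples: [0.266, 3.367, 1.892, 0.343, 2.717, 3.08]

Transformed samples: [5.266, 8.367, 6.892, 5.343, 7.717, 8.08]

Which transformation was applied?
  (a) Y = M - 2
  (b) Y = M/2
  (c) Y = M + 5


Checking option (c) Y = M + 5:
  M = 0.266 -> Y = 5.266 ✓
  M = 3.367 -> Y = 8.367 ✓
  M = 1.892 -> Y = 6.892 ✓
All samples match this transformation.

(c) M + 5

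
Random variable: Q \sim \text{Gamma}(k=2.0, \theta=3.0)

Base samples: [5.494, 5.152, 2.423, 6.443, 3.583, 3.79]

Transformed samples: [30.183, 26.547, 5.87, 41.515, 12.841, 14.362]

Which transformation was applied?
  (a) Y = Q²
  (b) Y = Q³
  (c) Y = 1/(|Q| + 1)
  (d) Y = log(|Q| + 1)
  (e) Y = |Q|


Checking option (a) Y = Q²:
  Q = 5.494 -> Y = 30.183 ✓
  Q = 5.152 -> Y = 26.547 ✓
  Q = 2.423 -> Y = 5.87 ✓
All samples match this transformation.

(a) Q²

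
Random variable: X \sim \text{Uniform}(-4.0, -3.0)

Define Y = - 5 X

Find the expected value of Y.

For Y = -5X:
E[Y] = -5 * E[X]
E[X] = (-4 - 3)/2 = -3.5
E[Y] = -5 * (-3.5) = 17.5

17.5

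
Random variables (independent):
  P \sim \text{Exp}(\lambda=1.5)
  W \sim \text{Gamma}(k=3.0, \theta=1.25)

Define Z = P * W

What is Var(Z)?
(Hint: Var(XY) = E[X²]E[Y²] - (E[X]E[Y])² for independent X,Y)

Var(XY) = E[X²]E[Y²] - (E[X]E[Y])²
E[P] = 0.66666667, Var(P) = 0.44444444
E[W] = 3.75, Var(W) = 4.6875
E[P²] = 0.44444444 + 0.66666667² = 0.88888889
E[W²] = 4.6875 + 3.75² = 18.75
Var(Z) = 0.88888889*18.75 - (0.66666667*3.75)²
= 16.666667 - 6.25 = 10.416667

10.416667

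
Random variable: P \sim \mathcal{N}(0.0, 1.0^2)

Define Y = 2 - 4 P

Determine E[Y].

For Y = -4P + 2:
E[Y] = -4 * E[P] + 2
E[P] = 0.0 = 0
E[Y] = -4 * 0 + 2 = 2

2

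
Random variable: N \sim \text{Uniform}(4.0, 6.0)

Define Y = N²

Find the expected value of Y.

E[N²] = Var(N) + (E[N])² = 0.33333333 + 25 = 25.333333

25.333333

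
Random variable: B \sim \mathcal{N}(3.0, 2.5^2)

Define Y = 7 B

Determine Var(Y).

For Y = aB + b: Var(Y) = a² * Var(B)
Var(B) = 2.5^2 = 6.25
Var(Y) = 7² * 6.25 = 49 * 6.25 = 306.25

306.25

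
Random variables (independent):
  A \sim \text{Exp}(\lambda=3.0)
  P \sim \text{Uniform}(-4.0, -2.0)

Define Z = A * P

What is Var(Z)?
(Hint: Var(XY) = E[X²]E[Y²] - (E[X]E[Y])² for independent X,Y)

Var(XY) = E[X²]E[Y²] - (E[X]E[Y])²
E[A] = 0.33333333, Var(A) = 0.11111111
E[P] = -3, Var(P) = 0.33333333
E[A²] = 0.11111111 + 0.33333333² = 0.22222222
E[P²] = 0.33333333 + (-3)² = 9.3333333
Var(Z) = 0.22222222*9.3333333 - (0.33333333*(-3))²
= 2.0740741 - 1 = 1.0740741

1.0740741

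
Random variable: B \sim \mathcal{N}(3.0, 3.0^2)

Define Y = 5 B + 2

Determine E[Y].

For Y = 5B + 2:
E[Y] = 5 * E[B] + 2
E[B] = 3.0 = 3
E[Y] = 5 * 3 + 2 = 17

17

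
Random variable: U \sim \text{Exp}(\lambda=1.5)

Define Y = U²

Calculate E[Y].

E[U²] = Var(U) + (E[U])² = 0.44444444 + 0.44444444 = 0.88888889

0.88888889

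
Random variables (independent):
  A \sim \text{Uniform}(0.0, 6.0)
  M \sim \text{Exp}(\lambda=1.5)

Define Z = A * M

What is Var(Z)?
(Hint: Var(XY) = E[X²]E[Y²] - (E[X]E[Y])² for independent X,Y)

Var(XY) = E[X²]E[Y²] - (E[X]E[Y])²
E[A] = 3, Var(A) = 3
E[M] = 0.66666667, Var(M) = 0.44444444
E[A²] = 3 + 3² = 12
E[M²] = 0.44444444 + 0.66666667² = 0.88888889
Var(Z) = 12*0.88888889 - (3*0.66666667)²
= 10.666667 - 4 = 6.6666667

6.6666667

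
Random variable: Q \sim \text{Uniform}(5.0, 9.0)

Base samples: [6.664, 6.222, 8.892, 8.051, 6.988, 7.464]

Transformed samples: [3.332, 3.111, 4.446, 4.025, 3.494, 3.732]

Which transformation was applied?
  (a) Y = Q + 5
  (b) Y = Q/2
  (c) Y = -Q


Checking option (b) Y = Q/2:
  Q = 6.664 -> Y = 3.332 ✓
  Q = 6.222 -> Y = 3.111 ✓
  Q = 8.892 -> Y = 4.446 ✓
All samples match this transformation.

(b) Q/2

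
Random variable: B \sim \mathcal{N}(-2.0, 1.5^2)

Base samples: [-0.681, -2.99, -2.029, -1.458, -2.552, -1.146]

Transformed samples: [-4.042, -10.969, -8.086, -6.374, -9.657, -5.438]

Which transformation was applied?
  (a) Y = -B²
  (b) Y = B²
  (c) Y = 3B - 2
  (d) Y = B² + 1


Checking option (c) Y = 3B - 2:
  B = -0.681 -> Y = -4.042 ✓
  B = -2.99 -> Y = -10.969 ✓
  B = -2.029 -> Y = -8.086 ✓
All samples match this transformation.

(c) 3B - 2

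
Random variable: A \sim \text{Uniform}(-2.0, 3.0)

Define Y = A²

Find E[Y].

Using E[X²] = Var(X) + (E[X])²:
E[A] = 0.5
Var(A) = (3 + 2)^2/12 = 2.0833333
E[A²] = 2.0833333 + 0.5² = 2.0833333 + 0.25 = 2.3333333

2.3333333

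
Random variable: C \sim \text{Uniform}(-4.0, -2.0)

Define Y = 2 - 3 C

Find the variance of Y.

For Y = aC + b: Var(Y) = a² * Var(C)
Var(C) = (-2 + 4)^2/12 = 0.33333333
Var(Y) = (-3)² * 0.33333333 = 9 * 0.33333333 = 3

3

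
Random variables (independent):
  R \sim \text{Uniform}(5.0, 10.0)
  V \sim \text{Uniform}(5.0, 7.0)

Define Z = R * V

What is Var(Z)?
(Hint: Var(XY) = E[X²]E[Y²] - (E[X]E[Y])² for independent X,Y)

Var(XY) = E[X²]E[Y²] - (E[X]E[Y])²
E[R] = 7.5, Var(R) = 2.0833333
E[V] = 6, Var(V) = 0.33333333
E[R²] = 2.0833333 + 7.5² = 58.333333
E[V²] = 0.33333333 + 6² = 36.333333
Var(Z) = 58.333333*36.333333 - (7.5*6)²
= 2119.4444 - 2025 = 94.444444

94.444444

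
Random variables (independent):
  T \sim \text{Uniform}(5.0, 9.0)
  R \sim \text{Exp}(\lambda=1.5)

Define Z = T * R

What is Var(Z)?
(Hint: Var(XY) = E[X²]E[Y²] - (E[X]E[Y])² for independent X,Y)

Var(XY) = E[X²]E[Y²] - (E[X]E[Y])²
E[T] = 7, Var(T) = 1.3333333
E[R] = 0.66666667, Var(R) = 0.44444444
E[T²] = 1.3333333 + 7² = 50.333333
E[R²] = 0.44444444 + 0.66666667² = 0.88888889
Var(Z) = 50.333333*0.88888889 - (7*0.66666667)²
= 44.740741 - 21.777778 = 22.962963

22.962963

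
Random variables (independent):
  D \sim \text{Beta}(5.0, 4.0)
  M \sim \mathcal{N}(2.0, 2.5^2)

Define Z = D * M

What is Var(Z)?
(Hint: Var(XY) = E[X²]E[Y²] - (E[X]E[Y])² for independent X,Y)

Var(XY) = E[X²]E[Y²] - (E[X]E[Y])²
E[D] = 0.55555556, Var(D) = 0.024691358
E[M] = 2, Var(M) = 6.25
E[D²] = 0.024691358 + 0.55555556² = 0.33333333
E[M²] = 6.25 + 2² = 10.25
Var(Z) = 0.33333333*10.25 - (0.55555556*2)²
= 3.4166667 - 1.2345679 = 2.1820988

2.1820988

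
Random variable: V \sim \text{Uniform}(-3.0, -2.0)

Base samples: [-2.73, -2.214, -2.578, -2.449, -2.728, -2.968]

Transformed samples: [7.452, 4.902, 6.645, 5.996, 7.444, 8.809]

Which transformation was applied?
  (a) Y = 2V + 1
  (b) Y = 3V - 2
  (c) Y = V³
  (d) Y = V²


Checking option (d) Y = V²:
  V = -2.73 -> Y = 7.452 ✓
  V = -2.214 -> Y = 4.902 ✓
  V = -2.578 -> Y = 6.645 ✓
All samples match this transformation.

(d) V²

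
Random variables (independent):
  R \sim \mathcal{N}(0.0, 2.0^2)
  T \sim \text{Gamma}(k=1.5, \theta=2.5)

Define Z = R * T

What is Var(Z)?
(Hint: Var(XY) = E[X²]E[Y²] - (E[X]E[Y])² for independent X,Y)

Var(XY) = E[X²]E[Y²] - (E[X]E[Y])²
E[R] = 0, Var(R) = 4
E[T] = 3.75, Var(T) = 9.375
E[R²] = 4 + 0² = 4
E[T²] = 9.375 + 3.75² = 23.4375
Var(Z) = 4*23.4375 - (0*3.75)²
= 93.75 - 0 = 93.75

93.75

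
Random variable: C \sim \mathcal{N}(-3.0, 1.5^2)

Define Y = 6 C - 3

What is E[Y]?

For Y = 6C - 3:
E[Y] = 6 * E[C] - 3
E[C] = -3.0 = -3
E[Y] = 6 * (-3) - 3 = -21

-21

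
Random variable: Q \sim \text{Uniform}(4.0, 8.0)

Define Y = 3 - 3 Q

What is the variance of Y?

For Y = aQ + b: Var(Y) = a² * Var(Q)
Var(Q) = (8 - 4)^2/12 = 1.3333333
Var(Y) = (-3)² * 1.3333333 = 9 * 1.3333333 = 12

12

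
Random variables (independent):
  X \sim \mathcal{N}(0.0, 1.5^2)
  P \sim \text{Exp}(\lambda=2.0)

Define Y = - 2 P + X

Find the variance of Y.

For independent RVs: Var(aX + bY) = a²Var(X) + b²Var(Y)
Var(X) = 2.25
Var(P) = 0.25
Var(Y) = 1²*2.25 + (-2)²*0.25
= 1*2.25 + 4*0.25 = 3.25

3.25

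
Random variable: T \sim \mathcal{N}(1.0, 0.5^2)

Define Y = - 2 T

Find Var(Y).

For Y = aT + b: Var(Y) = a² * Var(T)
Var(T) = 0.5^2 = 0.25
Var(Y) = (-2)² * 0.25 = 4 * 0.25 = 1

1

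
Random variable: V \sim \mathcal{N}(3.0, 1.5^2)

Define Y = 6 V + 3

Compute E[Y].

For Y = 6V + 3:
E[Y] = 6 * E[V] + 3
E[V] = 3.0 = 3
E[Y] = 6 * 3 + 3 = 21

21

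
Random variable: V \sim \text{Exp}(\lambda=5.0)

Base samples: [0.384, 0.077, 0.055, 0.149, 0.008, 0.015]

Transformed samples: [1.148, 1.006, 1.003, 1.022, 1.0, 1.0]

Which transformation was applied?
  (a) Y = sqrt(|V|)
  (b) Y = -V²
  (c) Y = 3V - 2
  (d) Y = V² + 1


Checking option (d) Y = V² + 1:
  V = 0.384 -> Y = 1.148 ✓
  V = 0.077 -> Y = 1.006 ✓
  V = 0.055 -> Y = 1.003 ✓
All samples match this transformation.

(d) V² + 1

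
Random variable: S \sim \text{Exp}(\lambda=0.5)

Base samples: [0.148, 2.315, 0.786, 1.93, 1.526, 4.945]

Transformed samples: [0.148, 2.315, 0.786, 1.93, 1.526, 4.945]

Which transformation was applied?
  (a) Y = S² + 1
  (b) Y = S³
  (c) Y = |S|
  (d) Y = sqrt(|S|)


Checking option (c) Y = |S|:
  S = 0.148 -> Y = 0.148 ✓
  S = 2.315 -> Y = 2.315 ✓
  S = 0.786 -> Y = 0.786 ✓
All samples match this transformation.

(c) |S|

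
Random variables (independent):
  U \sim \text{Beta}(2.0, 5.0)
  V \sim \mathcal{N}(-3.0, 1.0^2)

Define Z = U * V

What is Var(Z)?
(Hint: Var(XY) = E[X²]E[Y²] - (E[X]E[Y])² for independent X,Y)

Var(XY) = E[X²]E[Y²] - (E[X]E[Y])²
E[U] = 0.28571429, Var(U) = 0.025510204
E[V] = -3, Var(V) = 1
E[U²] = 0.025510204 + 0.28571429² = 0.10714286
E[V²] = 1 + (-3)² = 10
Var(Z) = 0.10714286*10 - (0.28571429*(-3))²
= 1.0714286 - 0.73469388 = 0.33673469

0.33673469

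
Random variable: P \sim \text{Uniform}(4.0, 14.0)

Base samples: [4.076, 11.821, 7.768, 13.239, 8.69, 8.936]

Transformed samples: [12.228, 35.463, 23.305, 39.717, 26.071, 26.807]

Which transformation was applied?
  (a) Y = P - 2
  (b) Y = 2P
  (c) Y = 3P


Checking option (c) Y = 3P:
  P = 4.076 -> Y = 12.228 ✓
  P = 11.821 -> Y = 35.463 ✓
  P = 7.768 -> Y = 23.305 ✓
All samples match this transformation.

(c) 3P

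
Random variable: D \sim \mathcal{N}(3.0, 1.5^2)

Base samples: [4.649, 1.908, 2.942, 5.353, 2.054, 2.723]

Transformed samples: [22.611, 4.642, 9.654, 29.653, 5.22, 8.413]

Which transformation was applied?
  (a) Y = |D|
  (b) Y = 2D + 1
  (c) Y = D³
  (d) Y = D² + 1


Checking option (d) Y = D² + 1:
  D = 4.649 -> Y = 22.611 ✓
  D = 1.908 -> Y = 4.642 ✓
  D = 2.942 -> Y = 9.654 ✓
All samples match this transformation.

(d) D² + 1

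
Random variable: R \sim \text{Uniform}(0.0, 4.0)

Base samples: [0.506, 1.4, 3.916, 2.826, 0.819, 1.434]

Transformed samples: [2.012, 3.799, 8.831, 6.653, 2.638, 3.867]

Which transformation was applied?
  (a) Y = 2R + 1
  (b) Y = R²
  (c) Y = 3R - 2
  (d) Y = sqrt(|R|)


Checking option (a) Y = 2R + 1:
  R = 0.506 -> Y = 2.012 ✓
  R = 1.4 -> Y = 3.799 ✓
  R = 3.916 -> Y = 8.831 ✓
All samples match this transformation.

(a) 2R + 1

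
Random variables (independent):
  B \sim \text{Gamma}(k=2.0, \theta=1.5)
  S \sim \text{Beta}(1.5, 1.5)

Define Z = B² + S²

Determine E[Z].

E[Z] = E[B²] + E[S²]
E[B²] = Var(B) + E[B]² = 4.5 + 9 = 13.5
E[S²] = Var(S) + E[S]² = 0.0625 + 0.25 = 0.3125
E[Z] = 13.5 + 0.3125 = 13.8125

13.8125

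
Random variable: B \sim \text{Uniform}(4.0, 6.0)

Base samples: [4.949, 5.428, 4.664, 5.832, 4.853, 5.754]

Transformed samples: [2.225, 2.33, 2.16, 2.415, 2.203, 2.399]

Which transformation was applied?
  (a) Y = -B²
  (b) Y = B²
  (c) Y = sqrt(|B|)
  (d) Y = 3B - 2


Checking option (c) Y = sqrt(|B|):
  B = 4.949 -> Y = 2.225 ✓
  B = 5.428 -> Y = 2.33 ✓
  B = 4.664 -> Y = 2.16 ✓
All samples match this transformation.

(c) sqrt(|B|)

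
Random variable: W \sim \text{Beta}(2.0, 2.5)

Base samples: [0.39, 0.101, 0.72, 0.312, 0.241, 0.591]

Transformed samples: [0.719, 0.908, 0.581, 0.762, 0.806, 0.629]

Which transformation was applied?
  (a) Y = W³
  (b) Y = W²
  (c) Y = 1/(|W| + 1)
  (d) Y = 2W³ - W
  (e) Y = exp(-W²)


Checking option (c) Y = 1/(|W| + 1):
  W = 0.39 -> Y = 0.719 ✓
  W = 0.101 -> Y = 0.908 ✓
  W = 0.72 -> Y = 0.581 ✓
All samples match this transformation.

(c) 1/(|W| + 1)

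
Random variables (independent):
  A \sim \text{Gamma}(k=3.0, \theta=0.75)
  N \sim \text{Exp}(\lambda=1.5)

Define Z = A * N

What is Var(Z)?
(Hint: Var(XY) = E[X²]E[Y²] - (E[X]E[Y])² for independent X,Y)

Var(XY) = E[X²]E[Y²] - (E[X]E[Y])²
E[A] = 2.25, Var(A) = 1.6875
E[N] = 0.66666667, Var(N) = 0.44444444
E[A²] = 1.6875 + 2.25² = 6.75
E[N²] = 0.44444444 + 0.66666667² = 0.88888889
Var(Z) = 6.75*0.88888889 - (2.25*0.66666667)²
= 6 - 2.25 = 3.75

3.75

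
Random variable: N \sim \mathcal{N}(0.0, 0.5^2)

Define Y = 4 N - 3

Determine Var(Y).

For Y = aN + b: Var(Y) = a² * Var(N)
Var(N) = 0.5^2 = 0.25
Var(Y) = 4² * 0.25 = 16 * 0.25 = 4

4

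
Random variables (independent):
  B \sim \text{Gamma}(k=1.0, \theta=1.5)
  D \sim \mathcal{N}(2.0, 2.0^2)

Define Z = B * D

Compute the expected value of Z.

For independent RVs: E[XY] = E[X]*E[Y]
E[B] = 1.5
E[D] = 2
E[Z] = 1.5 * 2 = 3

3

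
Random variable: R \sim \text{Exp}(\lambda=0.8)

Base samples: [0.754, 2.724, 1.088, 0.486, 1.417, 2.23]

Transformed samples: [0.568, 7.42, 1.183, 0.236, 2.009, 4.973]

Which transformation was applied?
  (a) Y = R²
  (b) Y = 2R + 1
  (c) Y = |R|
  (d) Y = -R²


Checking option (a) Y = R²:
  R = 0.754 -> Y = 0.568 ✓
  R = 2.724 -> Y = 7.42 ✓
  R = 1.088 -> Y = 1.183 ✓
All samples match this transformation.

(a) R²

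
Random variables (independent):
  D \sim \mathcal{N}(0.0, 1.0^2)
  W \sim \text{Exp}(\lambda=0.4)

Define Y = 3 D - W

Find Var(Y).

For independent RVs: Var(aX + bY) = a²Var(X) + b²Var(Y)
Var(D) = 1
Var(W) = 6.25
Var(Y) = 3²*1 + (-1)²*6.25
= 9*1 + 1*6.25 = 15.25

15.25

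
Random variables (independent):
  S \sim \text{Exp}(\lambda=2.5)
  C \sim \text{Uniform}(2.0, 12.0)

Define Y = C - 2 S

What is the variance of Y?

For independent RVs: Var(aX + bY) = a²Var(X) + b²Var(Y)
Var(S) = 0.16
Var(C) = 8.3333333
Var(Y) = (-2)²*0.16 + 1²*8.3333333
= 4*0.16 + 1*8.3333333 = 8.9733333

8.9733333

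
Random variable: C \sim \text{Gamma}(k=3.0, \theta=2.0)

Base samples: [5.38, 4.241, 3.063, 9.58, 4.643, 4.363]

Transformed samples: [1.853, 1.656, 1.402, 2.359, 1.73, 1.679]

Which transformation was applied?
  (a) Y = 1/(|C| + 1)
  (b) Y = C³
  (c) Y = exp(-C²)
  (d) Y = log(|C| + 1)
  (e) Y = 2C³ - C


Checking option (d) Y = log(|C| + 1):
  C = 5.38 -> Y = 1.853 ✓
  C = 4.241 -> Y = 1.656 ✓
  C = 3.063 -> Y = 1.402 ✓
All samples match this transformation.

(d) log(|C| + 1)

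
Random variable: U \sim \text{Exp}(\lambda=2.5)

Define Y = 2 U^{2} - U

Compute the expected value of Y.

E[Y] = 2*E[U²] - 1*E[U]
E[U] = 0.4
E[U²] = Var(U) + (E[U])² = 0.16 + 0.16 = 0.32
E[Y] = 2*0.32 - 1*0.4 = 0.24

0.24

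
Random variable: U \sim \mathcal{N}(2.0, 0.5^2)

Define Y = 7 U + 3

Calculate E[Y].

For Y = 7U + 3:
E[Y] = 7 * E[U] + 3
E[U] = 2.0 = 2
E[Y] = 7 * 2 + 3 = 17

17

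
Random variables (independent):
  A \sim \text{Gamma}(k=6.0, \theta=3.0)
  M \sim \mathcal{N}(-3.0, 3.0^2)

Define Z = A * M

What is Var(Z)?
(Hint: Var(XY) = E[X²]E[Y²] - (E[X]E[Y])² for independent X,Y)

Var(XY) = E[X²]E[Y²] - (E[X]E[Y])²
E[A] = 18, Var(A) = 54
E[M] = -3, Var(M) = 9
E[A²] = 54 + 18² = 378
E[M²] = 9 + (-3)² = 18
Var(Z) = 378*18 - (18*(-3))²
= 6804 - 2916 = 3888

3888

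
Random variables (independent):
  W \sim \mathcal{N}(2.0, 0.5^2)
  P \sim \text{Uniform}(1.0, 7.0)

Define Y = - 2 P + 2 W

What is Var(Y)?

For independent RVs: Var(aX + bY) = a²Var(X) + b²Var(Y)
Var(W) = 0.25
Var(P) = 3
Var(Y) = 2²*0.25 + (-2)²*3
= 4*0.25 + 4*3 = 13

13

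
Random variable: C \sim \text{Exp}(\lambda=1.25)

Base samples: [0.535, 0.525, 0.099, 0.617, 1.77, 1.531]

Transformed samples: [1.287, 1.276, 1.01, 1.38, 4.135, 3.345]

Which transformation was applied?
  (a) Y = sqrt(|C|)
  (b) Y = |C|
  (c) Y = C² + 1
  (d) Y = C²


Checking option (c) Y = C² + 1:
  C = 0.535 -> Y = 1.287 ✓
  C = 0.525 -> Y = 1.276 ✓
  C = 0.099 -> Y = 1.01 ✓
All samples match this transformation.

(c) C² + 1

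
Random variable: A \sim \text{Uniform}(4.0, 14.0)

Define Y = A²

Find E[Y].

E[A²] = Var(A) + (E[A])² = 8.3333333 + 81 = 89.333333

89.333333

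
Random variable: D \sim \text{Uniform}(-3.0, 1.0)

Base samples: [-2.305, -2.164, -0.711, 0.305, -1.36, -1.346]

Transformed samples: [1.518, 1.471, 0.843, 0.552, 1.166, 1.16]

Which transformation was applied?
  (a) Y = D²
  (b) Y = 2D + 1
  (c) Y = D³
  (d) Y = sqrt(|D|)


Checking option (d) Y = sqrt(|D|):
  D = -2.305 -> Y = 1.518 ✓
  D = -2.164 -> Y = 1.471 ✓
  D = -0.711 -> Y = 0.843 ✓
All samples match this transformation.

(d) sqrt(|D|)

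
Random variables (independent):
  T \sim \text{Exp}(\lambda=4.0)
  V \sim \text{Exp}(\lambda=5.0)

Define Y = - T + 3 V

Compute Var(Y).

For independent RVs: Var(aX + bY) = a²Var(X) + b²Var(Y)
Var(T) = 0.0625
Var(V) = 0.04
Var(Y) = (-1)²*0.0625 + 3²*0.04
= 1*0.0625 + 9*0.04 = 0.4225

0.4225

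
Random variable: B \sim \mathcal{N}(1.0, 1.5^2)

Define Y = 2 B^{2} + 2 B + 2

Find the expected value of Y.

E[Y] = 2*E[B²] + 2*E[B] + 2
E[B] = 1
E[B²] = Var(B) + (E[B])² = 2.25 + 1 = 3.25
E[Y] = 2*3.25 + 2*1 + 2 = 10.5

10.5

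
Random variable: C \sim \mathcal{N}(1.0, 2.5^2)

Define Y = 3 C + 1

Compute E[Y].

For Y = 3C + 1:
E[Y] = 3 * E[C] + 1
E[C] = 1.0 = 1
E[Y] = 3 * 1 + 1 = 4

4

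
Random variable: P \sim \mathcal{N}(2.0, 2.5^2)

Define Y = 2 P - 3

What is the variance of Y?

For Y = aP + b: Var(Y) = a² * Var(P)
Var(P) = 2.5^2 = 6.25
Var(Y) = 2² * 6.25 = 4 * 6.25 = 25

25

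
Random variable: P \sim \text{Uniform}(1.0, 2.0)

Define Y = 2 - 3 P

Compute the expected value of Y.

For Y = -3P + 2:
E[Y] = -3 * E[P] + 2
E[P] = (1 + 2)/2 = 1.5
E[Y] = -3 * 1.5 + 2 = -2.5

-2.5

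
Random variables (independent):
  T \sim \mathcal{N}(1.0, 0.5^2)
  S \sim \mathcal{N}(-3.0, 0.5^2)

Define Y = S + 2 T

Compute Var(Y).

For independent RVs: Var(aX + bY) = a²Var(X) + b²Var(Y)
Var(T) = 0.25
Var(S) = 0.25
Var(Y) = 2²*0.25 + 1²*0.25
= 4*0.25 + 1*0.25 = 1.25

1.25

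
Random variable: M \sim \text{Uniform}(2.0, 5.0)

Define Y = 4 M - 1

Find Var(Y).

For Y = aM + b: Var(Y) = a² * Var(M)
Var(M) = (5 - 2)^2/12 = 0.75
Var(Y) = 4² * 0.75 = 16 * 0.75 = 12

12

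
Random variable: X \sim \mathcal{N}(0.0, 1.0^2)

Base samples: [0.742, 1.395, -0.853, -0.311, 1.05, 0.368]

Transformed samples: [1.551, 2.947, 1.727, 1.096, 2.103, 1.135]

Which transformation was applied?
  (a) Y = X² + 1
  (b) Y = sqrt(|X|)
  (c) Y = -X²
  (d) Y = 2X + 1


Checking option (a) Y = X² + 1:
  X = 0.742 -> Y = 1.551 ✓
  X = 1.395 -> Y = 2.947 ✓
  X = -0.853 -> Y = 1.727 ✓
All samples match this transformation.

(a) X² + 1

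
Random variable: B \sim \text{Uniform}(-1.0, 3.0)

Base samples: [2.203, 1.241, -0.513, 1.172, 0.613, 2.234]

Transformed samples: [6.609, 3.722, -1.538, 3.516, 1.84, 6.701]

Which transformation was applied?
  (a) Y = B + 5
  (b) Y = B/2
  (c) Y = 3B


Checking option (c) Y = 3B:
  B = 2.203 -> Y = 6.609 ✓
  B = 1.241 -> Y = 3.722 ✓
  B = -0.513 -> Y = -1.538 ✓
All samples match this transformation.

(c) 3B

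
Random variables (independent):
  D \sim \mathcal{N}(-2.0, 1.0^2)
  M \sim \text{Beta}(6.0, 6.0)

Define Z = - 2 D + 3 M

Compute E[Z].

E[Z] = -2*E[D] + 3*E[M]
E[D] = -2
E[M] = 0.5
E[Z] = -2*(-2) + 3*0.5 = 5.5

5.5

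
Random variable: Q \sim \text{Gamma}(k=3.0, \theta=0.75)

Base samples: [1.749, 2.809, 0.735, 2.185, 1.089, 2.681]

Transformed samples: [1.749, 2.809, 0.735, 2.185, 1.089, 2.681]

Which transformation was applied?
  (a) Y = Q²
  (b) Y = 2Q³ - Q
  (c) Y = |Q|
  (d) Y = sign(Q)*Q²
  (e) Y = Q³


Checking option (c) Y = |Q|:
  Q = 1.749 -> Y = 1.749 ✓
  Q = 2.809 -> Y = 2.809 ✓
  Q = 0.735 -> Y = 0.735 ✓
All samples match this transformation.

(c) |Q|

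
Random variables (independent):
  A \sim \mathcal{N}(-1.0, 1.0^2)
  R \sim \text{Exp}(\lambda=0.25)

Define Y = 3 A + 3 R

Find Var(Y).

For independent RVs: Var(aX + bY) = a²Var(X) + b²Var(Y)
Var(A) = 1
Var(R) = 16
Var(Y) = 3²*1 + 3²*16
= 9*1 + 9*16 = 153

153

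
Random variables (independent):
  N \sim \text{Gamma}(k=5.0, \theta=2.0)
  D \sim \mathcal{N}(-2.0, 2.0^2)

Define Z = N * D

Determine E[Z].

For independent RVs: E[XY] = E[X]*E[Y]
E[N] = 10
E[D] = -2
E[Z] = 10 * (-2) = -20

-20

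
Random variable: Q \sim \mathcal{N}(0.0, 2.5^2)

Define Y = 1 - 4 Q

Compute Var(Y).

For Y = aQ + b: Var(Y) = a² * Var(Q)
Var(Q) = 2.5^2 = 6.25
Var(Y) = (-4)² * 6.25 = 16 * 6.25 = 100

100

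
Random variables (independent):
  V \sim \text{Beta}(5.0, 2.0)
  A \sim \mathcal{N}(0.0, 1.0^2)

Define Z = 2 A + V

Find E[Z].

E[Z] = 1*E[V] + 2*E[A]
E[V] = 0.71428571
E[A] = 0
E[Z] = 1*0.71428571 + 2*0 = 0.71428571

0.71428571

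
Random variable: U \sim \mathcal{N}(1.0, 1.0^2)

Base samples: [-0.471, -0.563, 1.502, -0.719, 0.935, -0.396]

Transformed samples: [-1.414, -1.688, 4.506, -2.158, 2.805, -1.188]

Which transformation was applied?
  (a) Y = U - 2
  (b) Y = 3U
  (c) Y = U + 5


Checking option (b) Y = 3U:
  U = -0.471 -> Y = -1.414 ✓
  U = -0.563 -> Y = -1.688 ✓
  U = 1.502 -> Y = 4.506 ✓
All samples match this transformation.

(b) 3U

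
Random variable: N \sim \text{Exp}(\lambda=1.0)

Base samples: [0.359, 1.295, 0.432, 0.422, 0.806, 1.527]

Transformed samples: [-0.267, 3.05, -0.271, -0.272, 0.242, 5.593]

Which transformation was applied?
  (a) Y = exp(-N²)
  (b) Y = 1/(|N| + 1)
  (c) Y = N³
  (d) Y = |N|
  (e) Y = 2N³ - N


Checking option (e) Y = 2N³ - N:
  N = 0.359 -> Y = -0.267 ✓
  N = 1.295 -> Y = 3.05 ✓
  N = 0.432 -> Y = -0.271 ✓
All samples match this transformation.

(e) 2N³ - N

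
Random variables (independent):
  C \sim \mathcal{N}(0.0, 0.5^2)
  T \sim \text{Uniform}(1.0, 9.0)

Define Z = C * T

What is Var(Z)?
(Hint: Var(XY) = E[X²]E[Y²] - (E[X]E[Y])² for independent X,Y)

Var(XY) = E[X²]E[Y²] - (E[X]E[Y])²
E[C] = 0, Var(C) = 0.25
E[T] = 5, Var(T) = 5.3333333
E[C²] = 0.25 + 0² = 0.25
E[T²] = 5.3333333 + 5² = 30.333333
Var(Z) = 0.25*30.333333 - (0*5)²
= 7.5833333 - 0 = 7.5833333

7.5833333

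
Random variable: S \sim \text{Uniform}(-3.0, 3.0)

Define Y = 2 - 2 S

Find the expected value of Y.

For Y = -2S + 2:
E[Y] = -2 * E[S] + 2
E[S] = (-3 + 3)/2 = 0
E[Y] = -2 * 0 + 2 = 2

2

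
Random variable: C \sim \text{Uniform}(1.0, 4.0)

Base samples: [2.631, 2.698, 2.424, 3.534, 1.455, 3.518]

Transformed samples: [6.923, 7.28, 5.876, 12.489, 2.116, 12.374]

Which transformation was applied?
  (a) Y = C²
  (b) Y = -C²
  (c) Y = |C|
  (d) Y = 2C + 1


Checking option (a) Y = C²:
  C = 2.631 -> Y = 6.923 ✓
  C = 2.698 -> Y = 7.28 ✓
  C = 2.424 -> Y = 5.876 ✓
All samples match this transformation.

(a) C²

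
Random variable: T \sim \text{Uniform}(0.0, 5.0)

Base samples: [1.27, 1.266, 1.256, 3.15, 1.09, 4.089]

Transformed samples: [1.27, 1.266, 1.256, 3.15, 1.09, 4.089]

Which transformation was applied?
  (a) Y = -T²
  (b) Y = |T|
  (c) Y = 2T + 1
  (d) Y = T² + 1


Checking option (b) Y = |T|:
  T = 1.27 -> Y = 1.27 ✓
  T = 1.266 -> Y = 1.266 ✓
  T = 1.256 -> Y = 1.256 ✓
All samples match this transformation.

(b) |T|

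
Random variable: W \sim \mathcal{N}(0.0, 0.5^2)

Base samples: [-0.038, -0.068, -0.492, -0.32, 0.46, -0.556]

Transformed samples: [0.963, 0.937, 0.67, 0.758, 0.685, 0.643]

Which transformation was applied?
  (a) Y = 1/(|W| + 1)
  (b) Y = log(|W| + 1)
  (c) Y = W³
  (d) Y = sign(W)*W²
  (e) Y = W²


Checking option (a) Y = 1/(|W| + 1):
  W = -0.038 -> Y = 0.963 ✓
  W = -0.068 -> Y = 0.937 ✓
  W = -0.492 -> Y = 0.67 ✓
All samples match this transformation.

(a) 1/(|W| + 1)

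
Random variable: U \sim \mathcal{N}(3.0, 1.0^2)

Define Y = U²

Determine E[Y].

E[U²] = Var(U) + (E[U])² = 1 + 9 = 10

10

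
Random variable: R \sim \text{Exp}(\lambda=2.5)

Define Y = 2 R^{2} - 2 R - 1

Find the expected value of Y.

E[Y] = 2*E[R²] - 2*E[R] - 1
E[R] = 0.4
E[R²] = Var(R) + (E[R])² = 0.16 + 0.16 = 0.32
E[Y] = 2*0.32 - 2*0.4 - 1 = -1.16

-1.16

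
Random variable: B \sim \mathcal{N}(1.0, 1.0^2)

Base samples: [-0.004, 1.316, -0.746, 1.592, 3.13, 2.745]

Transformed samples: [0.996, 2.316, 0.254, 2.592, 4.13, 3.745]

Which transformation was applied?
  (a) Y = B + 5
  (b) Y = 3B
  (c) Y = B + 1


Checking option (c) Y = B + 1:
  B = -0.004 -> Y = 0.996 ✓
  B = 1.316 -> Y = 2.316 ✓
  B = -0.746 -> Y = 0.254 ✓
All samples match this transformation.

(c) B + 1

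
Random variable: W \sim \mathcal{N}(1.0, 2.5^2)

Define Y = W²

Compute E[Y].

Using E[X²] = Var(X) + (E[X])²:
E[W] = 1
Var(W) = 2.5^2 = 6.25
E[W²] = 6.25 + 1² = 6.25 + 1 = 7.25

7.25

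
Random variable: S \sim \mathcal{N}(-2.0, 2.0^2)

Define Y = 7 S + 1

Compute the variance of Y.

For Y = aS + b: Var(Y) = a² * Var(S)
Var(S) = 2.0^2 = 4
Var(Y) = 7² * 4 = 49 * 4 = 196

196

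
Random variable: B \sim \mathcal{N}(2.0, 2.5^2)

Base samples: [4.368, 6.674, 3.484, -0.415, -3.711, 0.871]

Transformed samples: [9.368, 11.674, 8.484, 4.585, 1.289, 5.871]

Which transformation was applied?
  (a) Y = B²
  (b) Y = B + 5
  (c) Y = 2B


Checking option (b) Y = B + 5:
  B = 4.368 -> Y = 9.368 ✓
  B = 6.674 -> Y = 11.674 ✓
  B = 3.484 -> Y = 8.484 ✓
All samples match this transformation.

(b) B + 5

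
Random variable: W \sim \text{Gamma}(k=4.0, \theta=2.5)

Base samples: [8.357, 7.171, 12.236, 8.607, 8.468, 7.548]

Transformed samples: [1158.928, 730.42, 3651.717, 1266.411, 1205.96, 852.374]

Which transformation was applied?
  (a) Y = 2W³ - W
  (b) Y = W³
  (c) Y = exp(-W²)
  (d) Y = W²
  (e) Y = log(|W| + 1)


Checking option (a) Y = 2W³ - W:
  W = 8.357 -> Y = 1158.928 ✓
  W = 7.171 -> Y = 730.42 ✓
  W = 12.236 -> Y = 3651.717 ✓
All samples match this transformation.

(a) 2W³ - W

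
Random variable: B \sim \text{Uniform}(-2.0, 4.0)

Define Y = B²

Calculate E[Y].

Using E[X²] = Var(X) + (E[X])²:
E[B] = 1
Var(B) = (4 + 2)^2/12 = 3
E[B²] = 3 + 1² = 3 + 1 = 4

4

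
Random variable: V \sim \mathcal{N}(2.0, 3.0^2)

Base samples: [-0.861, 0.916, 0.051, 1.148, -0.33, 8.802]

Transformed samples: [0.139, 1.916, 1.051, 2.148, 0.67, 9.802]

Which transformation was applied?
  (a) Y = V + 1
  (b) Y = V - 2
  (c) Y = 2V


Checking option (a) Y = V + 1:
  V = -0.861 -> Y = 0.139 ✓
  V = 0.916 -> Y = 1.916 ✓
  V = 0.051 -> Y = 1.051 ✓
All samples match this transformation.

(a) V + 1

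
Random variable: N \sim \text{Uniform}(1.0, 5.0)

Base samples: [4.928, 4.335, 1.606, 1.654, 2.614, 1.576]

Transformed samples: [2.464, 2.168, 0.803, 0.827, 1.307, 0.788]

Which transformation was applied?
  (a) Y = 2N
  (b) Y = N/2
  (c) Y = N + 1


Checking option (b) Y = N/2:
  N = 4.928 -> Y = 2.464 ✓
  N = 4.335 -> Y = 2.168 ✓
  N = 1.606 -> Y = 0.803 ✓
All samples match this transformation.

(b) N/2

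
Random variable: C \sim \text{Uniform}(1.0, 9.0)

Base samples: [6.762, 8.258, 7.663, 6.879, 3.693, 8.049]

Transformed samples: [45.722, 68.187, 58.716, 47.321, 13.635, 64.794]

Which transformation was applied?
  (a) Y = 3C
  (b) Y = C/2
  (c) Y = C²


Checking option (c) Y = C²:
  C = 6.762 -> Y = 45.722 ✓
  C = 8.258 -> Y = 68.187 ✓
  C = 7.663 -> Y = 58.716 ✓
All samples match this transformation.

(c) C²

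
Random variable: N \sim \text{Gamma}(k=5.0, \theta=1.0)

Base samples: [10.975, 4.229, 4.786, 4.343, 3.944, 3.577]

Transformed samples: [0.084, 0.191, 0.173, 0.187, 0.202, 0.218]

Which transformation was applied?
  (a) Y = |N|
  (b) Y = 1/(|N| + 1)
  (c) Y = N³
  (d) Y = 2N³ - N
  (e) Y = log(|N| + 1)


Checking option (b) Y = 1/(|N| + 1):
  N = 10.975 -> Y = 0.084 ✓
  N = 4.229 -> Y = 0.191 ✓
  N = 4.786 -> Y = 0.173 ✓
All samples match this transformation.

(b) 1/(|N| + 1)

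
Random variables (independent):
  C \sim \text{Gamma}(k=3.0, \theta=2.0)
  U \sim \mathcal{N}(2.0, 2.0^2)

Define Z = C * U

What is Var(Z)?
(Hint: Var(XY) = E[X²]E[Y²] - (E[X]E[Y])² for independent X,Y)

Var(XY) = E[X²]E[Y²] - (E[X]E[Y])²
E[C] = 6, Var(C) = 12
E[U] = 2, Var(U) = 4
E[C²] = 12 + 6² = 48
E[U²] = 4 + 2² = 8
Var(Z) = 48*8 - (6*2)²
= 384 - 144 = 240

240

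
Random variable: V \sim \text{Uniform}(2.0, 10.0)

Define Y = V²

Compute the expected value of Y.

Using E[X²] = Var(X) + (E[X])²:
E[V] = 6
Var(V) = (10 - 2)^2/12 = 5.3333333
E[V²] = 5.3333333 + 6² = 5.3333333 + 36 = 41.333333

41.333333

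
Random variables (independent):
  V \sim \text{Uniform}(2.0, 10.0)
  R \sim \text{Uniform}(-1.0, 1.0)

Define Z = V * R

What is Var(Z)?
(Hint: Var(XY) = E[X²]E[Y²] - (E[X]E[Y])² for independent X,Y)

Var(XY) = E[X²]E[Y²] - (E[X]E[Y])²
E[V] = 6, Var(V) = 5.3333333
E[R] = 0, Var(R) = 0.33333333
E[V²] = 5.3333333 + 6² = 41.333333
E[R²] = 0.33333333 + 0² = 0.33333333
Var(Z) = 41.333333*0.33333333 - (6*0)²
= 13.777778 - 0 = 13.777778

13.777778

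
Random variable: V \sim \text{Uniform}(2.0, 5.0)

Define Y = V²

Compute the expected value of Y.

Using E[X²] = Var(X) + (E[X])²:
E[V] = 3.5
Var(V) = (5 - 2)^2/12 = 0.75
E[V²] = 0.75 + 3.5² = 0.75 + 12.25 = 13

13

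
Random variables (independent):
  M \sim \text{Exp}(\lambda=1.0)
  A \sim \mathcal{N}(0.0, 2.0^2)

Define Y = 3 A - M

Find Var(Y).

For independent RVs: Var(aX + bY) = a²Var(X) + b²Var(Y)
Var(M) = 1
Var(A) = 4
Var(Y) = (-1)²*1 + 3²*4
= 1*1 + 9*4 = 37

37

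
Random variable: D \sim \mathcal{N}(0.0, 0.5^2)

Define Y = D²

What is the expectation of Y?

Using E[X²] = Var(X) + (E[X])²:
E[D] = 0
Var(D) = 0.5^2 = 0.25
E[D²] = 0.25 + 0² = 0.25 + 0 = 0.25

0.25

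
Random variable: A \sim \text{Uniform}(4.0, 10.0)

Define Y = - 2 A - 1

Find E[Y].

For Y = -2A - 1:
E[Y] = -2 * E[A] - 1
E[A] = (4 + 10)/2 = 7
E[Y] = -2 * 7 - 1 = -15

-15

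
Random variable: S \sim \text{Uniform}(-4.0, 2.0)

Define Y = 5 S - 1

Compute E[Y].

For Y = 5S - 1:
E[Y] = 5 * E[S] - 1
E[S] = (-4 + 2)/2 = -1
E[Y] = 5 * (-1) - 1 = -6

-6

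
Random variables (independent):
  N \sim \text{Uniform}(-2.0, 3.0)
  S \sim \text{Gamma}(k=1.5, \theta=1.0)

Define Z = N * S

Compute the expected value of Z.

For independent RVs: E[XY] = E[X]*E[Y]
E[N] = 0.5
E[S] = 1.5
E[Z] = 0.5 * 1.5 = 0.75

0.75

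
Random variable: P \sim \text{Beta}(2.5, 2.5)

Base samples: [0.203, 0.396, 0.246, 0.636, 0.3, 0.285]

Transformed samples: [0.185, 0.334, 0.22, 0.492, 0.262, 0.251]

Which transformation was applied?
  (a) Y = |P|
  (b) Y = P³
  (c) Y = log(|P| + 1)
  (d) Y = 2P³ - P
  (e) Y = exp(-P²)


Checking option (c) Y = log(|P| + 1):
  P = 0.203 -> Y = 0.185 ✓
  P = 0.396 -> Y = 0.334 ✓
  P = 0.246 -> Y = 0.22 ✓
All samples match this transformation.

(c) log(|P| + 1)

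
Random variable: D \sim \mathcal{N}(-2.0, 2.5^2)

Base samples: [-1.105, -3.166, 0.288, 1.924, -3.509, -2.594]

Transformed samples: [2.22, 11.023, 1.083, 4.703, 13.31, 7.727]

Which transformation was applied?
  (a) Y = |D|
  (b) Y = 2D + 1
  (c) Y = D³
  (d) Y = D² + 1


Checking option (d) Y = D² + 1:
  D = -1.105 -> Y = 2.22 ✓
  D = -3.166 -> Y = 11.023 ✓
  D = 0.288 -> Y = 1.083 ✓
All samples match this transformation.

(d) D² + 1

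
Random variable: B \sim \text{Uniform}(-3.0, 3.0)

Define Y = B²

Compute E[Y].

Using E[X²] = Var(X) + (E[X])²:
E[B] = 0
Var(B) = (3 + 3)^2/12 = 3
E[B²] = 3 + 0² = 3 + 0 = 3

3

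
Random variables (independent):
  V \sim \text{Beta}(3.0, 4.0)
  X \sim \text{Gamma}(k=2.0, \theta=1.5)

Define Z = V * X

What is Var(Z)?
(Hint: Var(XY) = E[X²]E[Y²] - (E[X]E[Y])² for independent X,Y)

Var(XY) = E[X²]E[Y²] - (E[X]E[Y])²
E[V] = 0.42857143, Var(V) = 0.030612245
E[X] = 3, Var(X) = 4.5
E[V²] = 0.030612245 + 0.42857143² = 0.21428571
E[X²] = 4.5 + 3² = 13.5
Var(Z) = 0.21428571*13.5 - (0.42857143*3)²
= 2.8928571 - 1.6530612 = 1.2397959

1.2397959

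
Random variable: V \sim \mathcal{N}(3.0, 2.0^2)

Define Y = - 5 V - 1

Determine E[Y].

For Y = -5V - 1:
E[Y] = -5 * E[V] - 1
E[V] = 3.0 = 3
E[Y] = -5 * 3 - 1 = -16

-16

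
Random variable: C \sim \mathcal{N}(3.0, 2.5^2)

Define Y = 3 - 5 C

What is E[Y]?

For Y = -5C + 3:
E[Y] = -5 * E[C] + 3
E[C] = 3.0 = 3
E[Y] = -5 * 3 + 3 = -12

-12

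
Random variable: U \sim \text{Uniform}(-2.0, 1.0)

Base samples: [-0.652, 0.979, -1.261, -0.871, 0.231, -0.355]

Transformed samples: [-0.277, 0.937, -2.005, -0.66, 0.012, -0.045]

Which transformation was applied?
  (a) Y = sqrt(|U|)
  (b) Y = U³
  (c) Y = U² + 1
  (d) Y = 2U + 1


Checking option (b) Y = U³:
  U = -0.652 -> Y = -0.277 ✓
  U = 0.979 -> Y = 0.937 ✓
  U = -1.261 -> Y = -2.005 ✓
All samples match this transformation.

(b) U³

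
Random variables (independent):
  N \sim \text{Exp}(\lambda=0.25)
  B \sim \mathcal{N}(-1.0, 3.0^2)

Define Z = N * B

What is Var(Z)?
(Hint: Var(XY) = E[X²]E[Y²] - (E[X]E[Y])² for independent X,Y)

Var(XY) = E[X²]E[Y²] - (E[X]E[Y])²
E[N] = 4, Var(N) = 16
E[B] = -1, Var(B) = 9
E[N²] = 16 + 4² = 32
E[B²] = 9 + (-1)² = 10
Var(Z) = 32*10 - (4*(-1))²
= 320 - 16 = 304

304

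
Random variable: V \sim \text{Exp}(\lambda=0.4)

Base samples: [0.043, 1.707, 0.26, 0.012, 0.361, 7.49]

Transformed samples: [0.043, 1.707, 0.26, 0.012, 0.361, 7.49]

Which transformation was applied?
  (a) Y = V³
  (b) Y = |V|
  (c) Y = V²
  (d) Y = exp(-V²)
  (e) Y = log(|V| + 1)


Checking option (b) Y = |V|:
  V = 0.043 -> Y = 0.043 ✓
  V = 1.707 -> Y = 1.707 ✓
  V = 0.26 -> Y = 0.26 ✓
All samples match this transformation.

(b) |V|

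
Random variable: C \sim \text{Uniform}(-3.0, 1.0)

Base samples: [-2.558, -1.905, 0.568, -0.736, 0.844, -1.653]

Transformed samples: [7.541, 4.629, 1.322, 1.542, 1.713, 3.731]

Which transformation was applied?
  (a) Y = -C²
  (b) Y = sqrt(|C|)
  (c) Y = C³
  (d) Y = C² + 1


Checking option (d) Y = C² + 1:
  C = -2.558 -> Y = 7.541 ✓
  C = -1.905 -> Y = 4.629 ✓
  C = 0.568 -> Y = 1.322 ✓
All samples match this transformation.

(d) C² + 1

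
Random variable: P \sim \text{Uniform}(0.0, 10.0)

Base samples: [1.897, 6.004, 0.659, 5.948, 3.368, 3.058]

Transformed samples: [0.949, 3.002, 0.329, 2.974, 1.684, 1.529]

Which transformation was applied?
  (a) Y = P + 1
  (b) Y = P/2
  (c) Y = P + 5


Checking option (b) Y = P/2:
  P = 1.897 -> Y = 0.949 ✓
  P = 6.004 -> Y = 3.002 ✓
  P = 0.659 -> Y = 0.329 ✓
All samples match this transformation.

(b) P/2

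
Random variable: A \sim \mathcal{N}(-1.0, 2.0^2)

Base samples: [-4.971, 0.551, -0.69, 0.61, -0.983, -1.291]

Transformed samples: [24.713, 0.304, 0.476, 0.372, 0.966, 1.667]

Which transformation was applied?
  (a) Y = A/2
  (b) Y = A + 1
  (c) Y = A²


Checking option (c) Y = A²:
  A = -4.971 -> Y = 24.713 ✓
  A = 0.551 -> Y = 0.304 ✓
  A = -0.69 -> Y = 0.476 ✓
All samples match this transformation.

(c) A²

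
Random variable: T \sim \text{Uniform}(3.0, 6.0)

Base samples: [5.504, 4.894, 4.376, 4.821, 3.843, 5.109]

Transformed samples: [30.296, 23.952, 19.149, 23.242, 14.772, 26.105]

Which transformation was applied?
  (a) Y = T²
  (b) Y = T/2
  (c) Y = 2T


Checking option (a) Y = T²:
  T = 5.504 -> Y = 30.296 ✓
  T = 4.894 -> Y = 23.952 ✓
  T = 4.376 -> Y = 19.149 ✓
All samples match this transformation.

(a) T²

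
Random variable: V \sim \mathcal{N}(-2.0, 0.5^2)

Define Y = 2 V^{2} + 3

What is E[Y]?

E[Y] = 2*E[V²] + 3
E[V] = -2
E[V²] = Var(V) + (E[V])² = 0.25 + 4 = 4.25
E[Y] = 2*4.25 + 3 = 11.5

11.5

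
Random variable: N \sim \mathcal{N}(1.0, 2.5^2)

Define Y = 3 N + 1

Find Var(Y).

For Y = aN + b: Var(Y) = a² * Var(N)
Var(N) = 2.5^2 = 6.25
Var(Y) = 3² * 6.25 = 9 * 6.25 = 56.25

56.25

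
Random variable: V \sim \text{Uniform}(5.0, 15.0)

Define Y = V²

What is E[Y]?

E[V²] = Var(V) + (E[V])² = 8.3333333 + 100 = 108.33333

108.33333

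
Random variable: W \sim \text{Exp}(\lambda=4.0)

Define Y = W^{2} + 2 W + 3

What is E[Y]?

E[Y] = 1*E[W²] + 2*E[W] + 3
E[W] = 0.25
E[W²] = Var(W) + (E[W])² = 0.0625 + 0.0625 = 0.125
E[Y] = 1*0.125 + 2*0.25 + 3 = 3.625

3.625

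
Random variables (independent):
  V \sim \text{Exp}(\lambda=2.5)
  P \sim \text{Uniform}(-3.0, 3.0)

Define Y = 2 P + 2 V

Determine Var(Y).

For independent RVs: Var(aX + bY) = a²Var(X) + b²Var(Y)
Var(V) = 0.16
Var(P) = 3
Var(Y) = 2²*0.16 + 2²*3
= 4*0.16 + 4*3 = 12.64

12.64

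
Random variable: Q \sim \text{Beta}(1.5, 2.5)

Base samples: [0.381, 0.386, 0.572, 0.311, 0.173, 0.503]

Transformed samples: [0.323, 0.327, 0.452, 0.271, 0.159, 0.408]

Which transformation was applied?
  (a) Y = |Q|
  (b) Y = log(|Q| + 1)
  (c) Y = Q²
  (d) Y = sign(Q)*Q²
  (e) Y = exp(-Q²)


Checking option (b) Y = log(|Q| + 1):
  Q = 0.381 -> Y = 0.323 ✓
  Q = 0.386 -> Y = 0.327 ✓
  Q = 0.572 -> Y = 0.452 ✓
All samples match this transformation.

(b) log(|Q| + 1)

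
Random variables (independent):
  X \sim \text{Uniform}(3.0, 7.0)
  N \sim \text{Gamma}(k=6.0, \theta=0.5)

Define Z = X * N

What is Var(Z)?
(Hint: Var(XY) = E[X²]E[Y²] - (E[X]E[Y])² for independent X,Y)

Var(XY) = E[X²]E[Y²] - (E[X]E[Y])²
E[X] = 5, Var(X) = 1.3333333
E[N] = 3, Var(N) = 1.5
E[X²] = 1.3333333 + 5² = 26.333333
E[N²] = 1.5 + 3² = 10.5
Var(Z) = 26.333333*10.5 - (5*3)²
= 276.5 - 225 = 51.5

51.5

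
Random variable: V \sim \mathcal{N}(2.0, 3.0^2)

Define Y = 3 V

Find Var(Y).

For Y = aV + b: Var(Y) = a² * Var(V)
Var(V) = 3.0^2 = 9
Var(Y) = 3² * 9 = 9 * 9 = 81

81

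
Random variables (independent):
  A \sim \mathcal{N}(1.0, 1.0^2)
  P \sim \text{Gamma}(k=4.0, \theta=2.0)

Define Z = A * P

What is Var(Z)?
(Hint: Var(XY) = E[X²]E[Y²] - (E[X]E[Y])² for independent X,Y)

Var(XY) = E[X²]E[Y²] - (E[X]E[Y])²
E[A] = 1, Var(A) = 1
E[P] = 8, Var(P) = 16
E[A²] = 1 + 1² = 2
E[P²] = 16 + 8² = 80
Var(Z) = 2*80 - (1*8)²
= 160 - 64 = 96

96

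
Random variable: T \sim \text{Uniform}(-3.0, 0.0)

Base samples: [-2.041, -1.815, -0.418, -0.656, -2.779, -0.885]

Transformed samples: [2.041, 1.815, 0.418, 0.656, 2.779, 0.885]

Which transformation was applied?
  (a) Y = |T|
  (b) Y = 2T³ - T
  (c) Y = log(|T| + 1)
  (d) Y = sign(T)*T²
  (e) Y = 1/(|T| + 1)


Checking option (a) Y = |T|:
  T = -2.041 -> Y = 2.041 ✓
  T = -1.815 -> Y = 1.815 ✓
  T = -0.418 -> Y = 0.418 ✓
All samples match this transformation.

(a) |T|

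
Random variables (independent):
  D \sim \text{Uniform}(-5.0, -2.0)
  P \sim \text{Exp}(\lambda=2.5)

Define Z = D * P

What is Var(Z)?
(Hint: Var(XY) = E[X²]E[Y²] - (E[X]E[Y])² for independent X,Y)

Var(XY) = E[X²]E[Y²] - (E[X]E[Y])²
E[D] = -3.5, Var(D) = 0.75
E[P] = 0.4, Var(P) = 0.16
E[D²] = 0.75 + (-3.5)² = 13
E[P²] = 0.16 + 0.4² = 0.32
Var(Z) = 13*0.32 - (-3.5*0.4)²
= 4.16 - 1.96 = 2.2

2.2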